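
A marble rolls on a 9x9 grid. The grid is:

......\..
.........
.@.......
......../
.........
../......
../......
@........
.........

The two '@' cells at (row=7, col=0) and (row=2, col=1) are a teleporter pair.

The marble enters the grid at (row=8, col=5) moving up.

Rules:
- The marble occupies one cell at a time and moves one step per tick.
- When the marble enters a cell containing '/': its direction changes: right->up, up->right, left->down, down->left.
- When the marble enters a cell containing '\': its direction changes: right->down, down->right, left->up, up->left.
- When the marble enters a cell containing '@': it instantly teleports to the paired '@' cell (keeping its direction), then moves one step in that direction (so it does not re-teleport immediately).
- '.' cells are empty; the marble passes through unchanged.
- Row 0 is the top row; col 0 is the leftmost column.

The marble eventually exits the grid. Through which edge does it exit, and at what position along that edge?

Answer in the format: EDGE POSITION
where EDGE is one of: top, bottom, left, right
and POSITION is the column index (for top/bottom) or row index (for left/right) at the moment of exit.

Answer: top 5

Derivation:
Step 1: enter (8,5), '.' pass, move up to (7,5)
Step 2: enter (7,5), '.' pass, move up to (6,5)
Step 3: enter (6,5), '.' pass, move up to (5,5)
Step 4: enter (5,5), '.' pass, move up to (4,5)
Step 5: enter (4,5), '.' pass, move up to (3,5)
Step 6: enter (3,5), '.' pass, move up to (2,5)
Step 7: enter (2,5), '.' pass, move up to (1,5)
Step 8: enter (1,5), '.' pass, move up to (0,5)
Step 9: enter (0,5), '.' pass, move up to (-1,5)
Step 10: at (-1,5) — EXIT via top edge, pos 5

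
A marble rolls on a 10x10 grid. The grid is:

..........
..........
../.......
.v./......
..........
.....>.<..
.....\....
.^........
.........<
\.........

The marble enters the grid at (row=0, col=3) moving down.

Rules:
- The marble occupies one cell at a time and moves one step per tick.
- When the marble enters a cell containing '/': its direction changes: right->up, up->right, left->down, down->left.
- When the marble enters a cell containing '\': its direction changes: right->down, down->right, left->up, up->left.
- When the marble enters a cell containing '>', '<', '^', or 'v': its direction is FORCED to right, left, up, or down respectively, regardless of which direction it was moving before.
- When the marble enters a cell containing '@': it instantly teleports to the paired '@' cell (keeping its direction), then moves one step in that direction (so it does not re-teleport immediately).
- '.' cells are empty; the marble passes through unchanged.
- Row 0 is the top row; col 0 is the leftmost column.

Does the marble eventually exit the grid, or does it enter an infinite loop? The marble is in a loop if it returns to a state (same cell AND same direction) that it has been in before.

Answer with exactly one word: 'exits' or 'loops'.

Step 1: enter (0,3), '.' pass, move down to (1,3)
Step 2: enter (1,3), '.' pass, move down to (2,3)
Step 3: enter (2,3), '.' pass, move down to (3,3)
Step 4: enter (3,3), '/' deflects down->left, move left to (3,2)
Step 5: enter (3,2), '.' pass, move left to (3,1)
Step 6: enter (3,1), 'v' forces left->down, move down to (4,1)
Step 7: enter (4,1), '.' pass, move down to (5,1)
Step 8: enter (5,1), '.' pass, move down to (6,1)
Step 9: enter (6,1), '.' pass, move down to (7,1)
Step 10: enter (7,1), '^' forces down->up, move up to (6,1)
Step 11: enter (6,1), '.' pass, move up to (5,1)
Step 12: enter (5,1), '.' pass, move up to (4,1)
Step 13: enter (4,1), '.' pass, move up to (3,1)
Step 14: enter (3,1), 'v' forces up->down, move down to (4,1)
Step 15: at (4,1) dir=down — LOOP DETECTED (seen before)

Answer: loops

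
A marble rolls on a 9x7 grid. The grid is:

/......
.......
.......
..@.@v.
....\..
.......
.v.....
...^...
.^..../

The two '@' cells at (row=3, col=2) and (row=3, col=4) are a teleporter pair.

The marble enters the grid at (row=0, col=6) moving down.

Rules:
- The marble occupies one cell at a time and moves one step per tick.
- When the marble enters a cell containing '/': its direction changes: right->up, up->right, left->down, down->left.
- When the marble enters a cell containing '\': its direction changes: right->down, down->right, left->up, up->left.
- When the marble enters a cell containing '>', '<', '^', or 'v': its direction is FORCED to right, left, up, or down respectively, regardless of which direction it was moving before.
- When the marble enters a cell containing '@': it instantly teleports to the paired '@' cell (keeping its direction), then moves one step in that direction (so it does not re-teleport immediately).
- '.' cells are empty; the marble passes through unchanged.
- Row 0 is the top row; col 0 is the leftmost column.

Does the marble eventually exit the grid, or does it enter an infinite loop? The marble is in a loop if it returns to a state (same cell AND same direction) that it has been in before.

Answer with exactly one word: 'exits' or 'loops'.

Answer: loops

Derivation:
Step 1: enter (0,6), '.' pass, move down to (1,6)
Step 2: enter (1,6), '.' pass, move down to (2,6)
Step 3: enter (2,6), '.' pass, move down to (3,6)
Step 4: enter (3,6), '.' pass, move down to (4,6)
Step 5: enter (4,6), '.' pass, move down to (5,6)
Step 6: enter (5,6), '.' pass, move down to (6,6)
Step 7: enter (6,6), '.' pass, move down to (7,6)
Step 8: enter (7,6), '.' pass, move down to (8,6)
Step 9: enter (8,6), '/' deflects down->left, move left to (8,5)
Step 10: enter (8,5), '.' pass, move left to (8,4)
Step 11: enter (8,4), '.' pass, move left to (8,3)
Step 12: enter (8,3), '.' pass, move left to (8,2)
Step 13: enter (8,2), '.' pass, move left to (8,1)
Step 14: enter (8,1), '^' forces left->up, move up to (7,1)
Step 15: enter (7,1), '.' pass, move up to (6,1)
Step 16: enter (6,1), 'v' forces up->down, move down to (7,1)
Step 17: enter (7,1), '.' pass, move down to (8,1)
Step 18: enter (8,1), '^' forces down->up, move up to (7,1)
Step 19: at (7,1) dir=up — LOOP DETECTED (seen before)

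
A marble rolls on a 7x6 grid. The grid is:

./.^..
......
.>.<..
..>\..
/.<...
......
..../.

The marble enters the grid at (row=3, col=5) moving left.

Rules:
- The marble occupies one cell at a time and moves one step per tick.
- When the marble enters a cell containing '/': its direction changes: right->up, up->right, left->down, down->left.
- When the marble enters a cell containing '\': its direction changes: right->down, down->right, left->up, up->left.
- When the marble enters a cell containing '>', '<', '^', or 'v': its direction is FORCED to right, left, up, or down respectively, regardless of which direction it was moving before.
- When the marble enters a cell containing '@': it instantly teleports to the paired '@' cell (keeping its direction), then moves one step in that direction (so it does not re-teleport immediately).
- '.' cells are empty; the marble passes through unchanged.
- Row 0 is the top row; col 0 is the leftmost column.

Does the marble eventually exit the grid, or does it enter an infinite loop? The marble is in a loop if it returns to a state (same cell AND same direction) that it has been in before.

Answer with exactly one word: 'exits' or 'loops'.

Step 1: enter (3,5), '.' pass, move left to (3,4)
Step 2: enter (3,4), '.' pass, move left to (3,3)
Step 3: enter (3,3), '\' deflects left->up, move up to (2,3)
Step 4: enter (2,3), '<' forces up->left, move left to (2,2)
Step 5: enter (2,2), '.' pass, move left to (2,1)
Step 6: enter (2,1), '>' forces left->right, move right to (2,2)
Step 7: enter (2,2), '.' pass, move right to (2,3)
Step 8: enter (2,3), '<' forces right->left, move left to (2,2)
Step 9: at (2,2) dir=left — LOOP DETECTED (seen before)

Answer: loops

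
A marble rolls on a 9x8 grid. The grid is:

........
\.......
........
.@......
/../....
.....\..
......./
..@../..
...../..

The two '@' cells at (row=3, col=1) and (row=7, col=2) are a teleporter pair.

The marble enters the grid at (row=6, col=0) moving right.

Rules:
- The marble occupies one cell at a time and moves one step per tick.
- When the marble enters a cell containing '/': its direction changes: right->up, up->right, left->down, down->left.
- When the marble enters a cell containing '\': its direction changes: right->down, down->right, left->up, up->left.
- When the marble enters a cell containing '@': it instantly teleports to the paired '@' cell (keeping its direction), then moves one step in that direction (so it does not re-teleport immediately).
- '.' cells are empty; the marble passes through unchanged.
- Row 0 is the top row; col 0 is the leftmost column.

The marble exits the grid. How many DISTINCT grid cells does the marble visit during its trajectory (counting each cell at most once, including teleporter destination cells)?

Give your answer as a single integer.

Step 1: enter (6,0), '.' pass, move right to (6,1)
Step 2: enter (6,1), '.' pass, move right to (6,2)
Step 3: enter (6,2), '.' pass, move right to (6,3)
Step 4: enter (6,3), '.' pass, move right to (6,4)
Step 5: enter (6,4), '.' pass, move right to (6,5)
Step 6: enter (6,5), '.' pass, move right to (6,6)
Step 7: enter (6,6), '.' pass, move right to (6,7)
Step 8: enter (6,7), '/' deflects right->up, move up to (5,7)
Step 9: enter (5,7), '.' pass, move up to (4,7)
Step 10: enter (4,7), '.' pass, move up to (3,7)
Step 11: enter (3,7), '.' pass, move up to (2,7)
Step 12: enter (2,7), '.' pass, move up to (1,7)
Step 13: enter (1,7), '.' pass, move up to (0,7)
Step 14: enter (0,7), '.' pass, move up to (-1,7)
Step 15: at (-1,7) — EXIT via top edge, pos 7
Distinct cells visited: 14 (path length 14)

Answer: 14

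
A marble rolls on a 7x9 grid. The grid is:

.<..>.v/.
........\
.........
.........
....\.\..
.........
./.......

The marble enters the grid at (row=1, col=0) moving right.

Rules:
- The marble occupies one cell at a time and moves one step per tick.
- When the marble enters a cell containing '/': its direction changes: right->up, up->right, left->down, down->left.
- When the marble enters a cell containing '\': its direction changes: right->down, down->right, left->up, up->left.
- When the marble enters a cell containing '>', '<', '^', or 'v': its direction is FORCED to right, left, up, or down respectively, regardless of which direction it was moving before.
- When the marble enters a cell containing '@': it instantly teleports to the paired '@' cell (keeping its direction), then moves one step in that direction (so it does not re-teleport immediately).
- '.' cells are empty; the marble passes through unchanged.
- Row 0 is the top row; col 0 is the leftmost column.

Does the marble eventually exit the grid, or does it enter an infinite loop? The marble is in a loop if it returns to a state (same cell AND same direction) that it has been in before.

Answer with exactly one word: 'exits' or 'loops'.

Step 1: enter (1,0), '.' pass, move right to (1,1)
Step 2: enter (1,1), '.' pass, move right to (1,2)
Step 3: enter (1,2), '.' pass, move right to (1,3)
Step 4: enter (1,3), '.' pass, move right to (1,4)
Step 5: enter (1,4), '.' pass, move right to (1,5)
Step 6: enter (1,5), '.' pass, move right to (1,6)
Step 7: enter (1,6), '.' pass, move right to (1,7)
Step 8: enter (1,7), '.' pass, move right to (1,8)
Step 9: enter (1,8), '\' deflects right->down, move down to (2,8)
Step 10: enter (2,8), '.' pass, move down to (3,8)
Step 11: enter (3,8), '.' pass, move down to (4,8)
Step 12: enter (4,8), '.' pass, move down to (5,8)
Step 13: enter (5,8), '.' pass, move down to (6,8)
Step 14: enter (6,8), '.' pass, move down to (7,8)
Step 15: at (7,8) — EXIT via bottom edge, pos 8

Answer: exits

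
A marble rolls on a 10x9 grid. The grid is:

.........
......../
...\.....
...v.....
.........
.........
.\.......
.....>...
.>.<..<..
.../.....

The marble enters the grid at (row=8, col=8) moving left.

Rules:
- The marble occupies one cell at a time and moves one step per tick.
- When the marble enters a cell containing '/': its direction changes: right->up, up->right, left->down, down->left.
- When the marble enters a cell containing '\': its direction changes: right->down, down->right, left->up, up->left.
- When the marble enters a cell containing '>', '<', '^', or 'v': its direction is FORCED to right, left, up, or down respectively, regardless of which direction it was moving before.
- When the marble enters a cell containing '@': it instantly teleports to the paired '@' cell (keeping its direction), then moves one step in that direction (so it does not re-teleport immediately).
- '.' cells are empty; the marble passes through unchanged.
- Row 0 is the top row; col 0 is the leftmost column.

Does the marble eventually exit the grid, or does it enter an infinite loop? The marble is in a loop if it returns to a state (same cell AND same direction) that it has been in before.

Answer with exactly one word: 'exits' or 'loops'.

Step 1: enter (8,8), '.' pass, move left to (8,7)
Step 2: enter (8,7), '.' pass, move left to (8,6)
Step 3: enter (8,6), '<' forces left->left, move left to (8,5)
Step 4: enter (8,5), '.' pass, move left to (8,4)
Step 5: enter (8,4), '.' pass, move left to (8,3)
Step 6: enter (8,3), '<' forces left->left, move left to (8,2)
Step 7: enter (8,2), '.' pass, move left to (8,1)
Step 8: enter (8,1), '>' forces left->right, move right to (8,2)
Step 9: enter (8,2), '.' pass, move right to (8,3)
Step 10: enter (8,3), '<' forces right->left, move left to (8,2)
Step 11: at (8,2) dir=left — LOOP DETECTED (seen before)

Answer: loops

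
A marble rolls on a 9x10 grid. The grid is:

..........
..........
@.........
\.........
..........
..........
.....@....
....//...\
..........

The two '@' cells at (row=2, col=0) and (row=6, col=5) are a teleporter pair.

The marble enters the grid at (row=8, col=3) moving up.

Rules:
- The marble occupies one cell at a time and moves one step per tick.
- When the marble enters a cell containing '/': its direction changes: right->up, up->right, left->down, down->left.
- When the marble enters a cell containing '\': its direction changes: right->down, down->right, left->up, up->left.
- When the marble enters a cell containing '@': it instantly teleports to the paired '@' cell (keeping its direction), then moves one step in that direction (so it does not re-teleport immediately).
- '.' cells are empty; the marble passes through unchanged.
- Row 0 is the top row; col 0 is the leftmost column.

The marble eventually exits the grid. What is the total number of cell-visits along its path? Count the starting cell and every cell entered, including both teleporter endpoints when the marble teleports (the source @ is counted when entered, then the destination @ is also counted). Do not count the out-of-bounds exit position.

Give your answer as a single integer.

Step 1: enter (8,3), '.' pass, move up to (7,3)
Step 2: enter (7,3), '.' pass, move up to (6,3)
Step 3: enter (6,3), '.' pass, move up to (5,3)
Step 4: enter (5,3), '.' pass, move up to (4,3)
Step 5: enter (4,3), '.' pass, move up to (3,3)
Step 6: enter (3,3), '.' pass, move up to (2,3)
Step 7: enter (2,3), '.' pass, move up to (1,3)
Step 8: enter (1,3), '.' pass, move up to (0,3)
Step 9: enter (0,3), '.' pass, move up to (-1,3)
Step 10: at (-1,3) — EXIT via top edge, pos 3
Path length (cell visits): 9

Answer: 9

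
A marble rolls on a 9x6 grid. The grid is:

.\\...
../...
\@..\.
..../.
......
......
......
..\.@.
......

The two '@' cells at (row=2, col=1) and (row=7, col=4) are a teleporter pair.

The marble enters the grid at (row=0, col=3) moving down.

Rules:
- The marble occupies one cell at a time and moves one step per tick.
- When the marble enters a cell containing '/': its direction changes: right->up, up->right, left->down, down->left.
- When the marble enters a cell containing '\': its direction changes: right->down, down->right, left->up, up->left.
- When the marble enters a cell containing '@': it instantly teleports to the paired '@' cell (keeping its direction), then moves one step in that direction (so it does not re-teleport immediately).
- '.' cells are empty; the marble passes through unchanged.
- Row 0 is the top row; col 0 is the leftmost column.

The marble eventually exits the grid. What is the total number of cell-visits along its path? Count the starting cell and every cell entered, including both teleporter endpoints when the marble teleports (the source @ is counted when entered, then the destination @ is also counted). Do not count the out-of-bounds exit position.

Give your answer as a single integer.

Answer: 9

Derivation:
Step 1: enter (0,3), '.' pass, move down to (1,3)
Step 2: enter (1,3), '.' pass, move down to (2,3)
Step 3: enter (2,3), '.' pass, move down to (3,3)
Step 4: enter (3,3), '.' pass, move down to (4,3)
Step 5: enter (4,3), '.' pass, move down to (5,3)
Step 6: enter (5,3), '.' pass, move down to (6,3)
Step 7: enter (6,3), '.' pass, move down to (7,3)
Step 8: enter (7,3), '.' pass, move down to (8,3)
Step 9: enter (8,3), '.' pass, move down to (9,3)
Step 10: at (9,3) — EXIT via bottom edge, pos 3
Path length (cell visits): 9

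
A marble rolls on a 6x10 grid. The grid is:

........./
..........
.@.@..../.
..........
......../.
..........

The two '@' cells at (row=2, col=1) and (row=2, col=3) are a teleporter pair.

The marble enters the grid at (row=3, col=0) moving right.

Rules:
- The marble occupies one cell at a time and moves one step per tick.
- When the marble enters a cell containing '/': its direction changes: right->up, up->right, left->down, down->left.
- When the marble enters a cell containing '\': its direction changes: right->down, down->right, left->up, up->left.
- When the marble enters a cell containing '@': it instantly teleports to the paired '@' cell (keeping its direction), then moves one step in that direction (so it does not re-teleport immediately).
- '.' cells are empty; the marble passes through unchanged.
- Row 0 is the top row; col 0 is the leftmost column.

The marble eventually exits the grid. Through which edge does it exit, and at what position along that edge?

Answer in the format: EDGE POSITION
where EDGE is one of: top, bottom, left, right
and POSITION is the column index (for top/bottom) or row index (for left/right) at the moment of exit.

Answer: right 3

Derivation:
Step 1: enter (3,0), '.' pass, move right to (3,1)
Step 2: enter (3,1), '.' pass, move right to (3,2)
Step 3: enter (3,2), '.' pass, move right to (3,3)
Step 4: enter (3,3), '.' pass, move right to (3,4)
Step 5: enter (3,4), '.' pass, move right to (3,5)
Step 6: enter (3,5), '.' pass, move right to (3,6)
Step 7: enter (3,6), '.' pass, move right to (3,7)
Step 8: enter (3,7), '.' pass, move right to (3,8)
Step 9: enter (3,8), '.' pass, move right to (3,9)
Step 10: enter (3,9), '.' pass, move right to (3,10)
Step 11: at (3,10) — EXIT via right edge, pos 3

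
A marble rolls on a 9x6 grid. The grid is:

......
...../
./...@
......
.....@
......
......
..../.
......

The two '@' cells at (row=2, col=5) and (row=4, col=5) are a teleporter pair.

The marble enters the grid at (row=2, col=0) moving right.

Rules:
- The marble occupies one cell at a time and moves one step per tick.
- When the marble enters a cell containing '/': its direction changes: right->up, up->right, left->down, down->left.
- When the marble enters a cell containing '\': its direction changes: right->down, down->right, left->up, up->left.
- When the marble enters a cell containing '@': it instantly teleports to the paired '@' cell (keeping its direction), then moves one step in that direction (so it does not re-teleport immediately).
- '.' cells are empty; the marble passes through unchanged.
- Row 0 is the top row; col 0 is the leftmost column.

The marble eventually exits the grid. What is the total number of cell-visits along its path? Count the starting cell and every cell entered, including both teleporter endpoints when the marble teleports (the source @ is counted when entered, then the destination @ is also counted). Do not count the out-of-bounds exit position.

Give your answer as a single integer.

Answer: 4

Derivation:
Step 1: enter (2,0), '.' pass, move right to (2,1)
Step 2: enter (2,1), '/' deflects right->up, move up to (1,1)
Step 3: enter (1,1), '.' pass, move up to (0,1)
Step 4: enter (0,1), '.' pass, move up to (-1,1)
Step 5: at (-1,1) — EXIT via top edge, pos 1
Path length (cell visits): 4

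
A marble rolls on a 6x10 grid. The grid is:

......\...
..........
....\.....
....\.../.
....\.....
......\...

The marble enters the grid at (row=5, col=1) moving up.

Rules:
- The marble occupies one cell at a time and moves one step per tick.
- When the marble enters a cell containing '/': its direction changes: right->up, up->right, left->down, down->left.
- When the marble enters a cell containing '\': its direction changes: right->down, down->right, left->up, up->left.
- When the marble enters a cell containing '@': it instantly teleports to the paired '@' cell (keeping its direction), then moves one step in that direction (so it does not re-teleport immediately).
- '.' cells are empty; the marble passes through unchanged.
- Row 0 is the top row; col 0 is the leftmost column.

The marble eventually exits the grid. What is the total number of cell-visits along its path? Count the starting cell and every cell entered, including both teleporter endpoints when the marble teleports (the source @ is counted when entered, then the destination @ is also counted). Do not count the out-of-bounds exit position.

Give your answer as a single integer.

Answer: 6

Derivation:
Step 1: enter (5,1), '.' pass, move up to (4,1)
Step 2: enter (4,1), '.' pass, move up to (3,1)
Step 3: enter (3,1), '.' pass, move up to (2,1)
Step 4: enter (2,1), '.' pass, move up to (1,1)
Step 5: enter (1,1), '.' pass, move up to (0,1)
Step 6: enter (0,1), '.' pass, move up to (-1,1)
Step 7: at (-1,1) — EXIT via top edge, pos 1
Path length (cell visits): 6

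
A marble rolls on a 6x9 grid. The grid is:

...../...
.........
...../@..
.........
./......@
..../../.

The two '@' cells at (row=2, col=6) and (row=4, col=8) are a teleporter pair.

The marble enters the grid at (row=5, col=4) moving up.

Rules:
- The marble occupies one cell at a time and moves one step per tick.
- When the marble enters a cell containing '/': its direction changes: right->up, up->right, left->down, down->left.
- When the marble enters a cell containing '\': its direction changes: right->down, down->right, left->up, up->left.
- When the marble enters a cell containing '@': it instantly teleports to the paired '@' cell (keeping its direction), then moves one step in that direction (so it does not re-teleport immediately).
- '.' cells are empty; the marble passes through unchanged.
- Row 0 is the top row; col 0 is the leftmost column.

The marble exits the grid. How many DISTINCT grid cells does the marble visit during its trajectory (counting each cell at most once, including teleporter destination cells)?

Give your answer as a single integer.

Step 1: enter (5,4), '/' deflects up->right, move right to (5,5)
Step 2: enter (5,5), '.' pass, move right to (5,6)
Step 3: enter (5,6), '.' pass, move right to (5,7)
Step 4: enter (5,7), '/' deflects right->up, move up to (4,7)
Step 5: enter (4,7), '.' pass, move up to (3,7)
Step 6: enter (3,7), '.' pass, move up to (2,7)
Step 7: enter (2,7), '.' pass, move up to (1,7)
Step 8: enter (1,7), '.' pass, move up to (0,7)
Step 9: enter (0,7), '.' pass, move up to (-1,7)
Step 10: at (-1,7) — EXIT via top edge, pos 7
Distinct cells visited: 9 (path length 9)

Answer: 9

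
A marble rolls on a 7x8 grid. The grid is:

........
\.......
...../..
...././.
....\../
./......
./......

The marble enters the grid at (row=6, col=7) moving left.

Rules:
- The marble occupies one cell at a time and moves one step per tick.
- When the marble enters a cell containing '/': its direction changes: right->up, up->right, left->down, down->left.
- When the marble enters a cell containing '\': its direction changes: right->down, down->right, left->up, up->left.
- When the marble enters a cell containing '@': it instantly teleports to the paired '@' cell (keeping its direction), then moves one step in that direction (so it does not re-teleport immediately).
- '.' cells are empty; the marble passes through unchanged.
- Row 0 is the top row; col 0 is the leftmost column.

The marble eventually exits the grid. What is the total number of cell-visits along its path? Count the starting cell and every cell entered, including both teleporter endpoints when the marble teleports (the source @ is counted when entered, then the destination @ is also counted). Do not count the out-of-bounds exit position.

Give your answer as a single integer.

Step 1: enter (6,7), '.' pass, move left to (6,6)
Step 2: enter (6,6), '.' pass, move left to (6,5)
Step 3: enter (6,5), '.' pass, move left to (6,4)
Step 4: enter (6,4), '.' pass, move left to (6,3)
Step 5: enter (6,3), '.' pass, move left to (6,2)
Step 6: enter (6,2), '.' pass, move left to (6,1)
Step 7: enter (6,1), '/' deflects left->down, move down to (7,1)
Step 8: at (7,1) — EXIT via bottom edge, pos 1
Path length (cell visits): 7

Answer: 7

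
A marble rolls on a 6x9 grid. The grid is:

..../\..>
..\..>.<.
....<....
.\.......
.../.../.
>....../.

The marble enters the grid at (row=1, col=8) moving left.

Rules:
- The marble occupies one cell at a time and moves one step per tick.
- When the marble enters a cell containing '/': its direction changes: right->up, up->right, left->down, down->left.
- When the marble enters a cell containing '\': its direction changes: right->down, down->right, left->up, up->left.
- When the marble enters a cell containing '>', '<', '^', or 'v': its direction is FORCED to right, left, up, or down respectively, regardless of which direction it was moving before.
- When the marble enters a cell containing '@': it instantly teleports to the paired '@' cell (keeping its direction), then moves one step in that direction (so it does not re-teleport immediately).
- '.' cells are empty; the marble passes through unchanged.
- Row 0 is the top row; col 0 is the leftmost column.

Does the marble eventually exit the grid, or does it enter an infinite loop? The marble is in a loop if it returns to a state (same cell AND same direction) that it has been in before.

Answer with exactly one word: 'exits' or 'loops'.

Step 1: enter (1,8), '.' pass, move left to (1,7)
Step 2: enter (1,7), '<' forces left->left, move left to (1,6)
Step 3: enter (1,6), '.' pass, move left to (1,5)
Step 4: enter (1,5), '>' forces left->right, move right to (1,6)
Step 5: enter (1,6), '.' pass, move right to (1,7)
Step 6: enter (1,7), '<' forces right->left, move left to (1,6)
Step 7: at (1,6) dir=left — LOOP DETECTED (seen before)

Answer: loops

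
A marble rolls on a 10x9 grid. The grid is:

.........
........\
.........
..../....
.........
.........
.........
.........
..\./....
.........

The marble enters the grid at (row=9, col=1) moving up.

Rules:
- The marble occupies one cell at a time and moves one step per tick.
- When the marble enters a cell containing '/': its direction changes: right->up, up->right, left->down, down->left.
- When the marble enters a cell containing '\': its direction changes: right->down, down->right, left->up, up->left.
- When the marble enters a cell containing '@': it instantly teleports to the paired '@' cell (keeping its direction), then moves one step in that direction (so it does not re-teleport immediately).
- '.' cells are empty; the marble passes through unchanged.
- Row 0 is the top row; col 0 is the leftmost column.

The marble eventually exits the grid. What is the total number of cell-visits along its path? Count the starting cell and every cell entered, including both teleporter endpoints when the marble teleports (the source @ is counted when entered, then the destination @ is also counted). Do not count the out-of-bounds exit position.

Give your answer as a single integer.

Step 1: enter (9,1), '.' pass, move up to (8,1)
Step 2: enter (8,1), '.' pass, move up to (7,1)
Step 3: enter (7,1), '.' pass, move up to (6,1)
Step 4: enter (6,1), '.' pass, move up to (5,1)
Step 5: enter (5,1), '.' pass, move up to (4,1)
Step 6: enter (4,1), '.' pass, move up to (3,1)
Step 7: enter (3,1), '.' pass, move up to (2,1)
Step 8: enter (2,1), '.' pass, move up to (1,1)
Step 9: enter (1,1), '.' pass, move up to (0,1)
Step 10: enter (0,1), '.' pass, move up to (-1,1)
Step 11: at (-1,1) — EXIT via top edge, pos 1
Path length (cell visits): 10

Answer: 10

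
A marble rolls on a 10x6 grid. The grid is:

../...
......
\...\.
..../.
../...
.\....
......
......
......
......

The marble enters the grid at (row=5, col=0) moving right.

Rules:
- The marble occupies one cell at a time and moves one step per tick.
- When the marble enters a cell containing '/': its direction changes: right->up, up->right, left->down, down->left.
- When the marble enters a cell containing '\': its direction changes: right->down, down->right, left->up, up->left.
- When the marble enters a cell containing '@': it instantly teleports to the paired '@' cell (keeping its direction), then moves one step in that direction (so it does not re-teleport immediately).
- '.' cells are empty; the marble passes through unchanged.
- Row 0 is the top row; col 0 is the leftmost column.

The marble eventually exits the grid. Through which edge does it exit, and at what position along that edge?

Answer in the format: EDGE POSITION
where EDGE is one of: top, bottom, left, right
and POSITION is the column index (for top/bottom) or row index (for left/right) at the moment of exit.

Answer: bottom 1

Derivation:
Step 1: enter (5,0), '.' pass, move right to (5,1)
Step 2: enter (5,1), '\' deflects right->down, move down to (6,1)
Step 3: enter (6,1), '.' pass, move down to (7,1)
Step 4: enter (7,1), '.' pass, move down to (8,1)
Step 5: enter (8,1), '.' pass, move down to (9,1)
Step 6: enter (9,1), '.' pass, move down to (10,1)
Step 7: at (10,1) — EXIT via bottom edge, pos 1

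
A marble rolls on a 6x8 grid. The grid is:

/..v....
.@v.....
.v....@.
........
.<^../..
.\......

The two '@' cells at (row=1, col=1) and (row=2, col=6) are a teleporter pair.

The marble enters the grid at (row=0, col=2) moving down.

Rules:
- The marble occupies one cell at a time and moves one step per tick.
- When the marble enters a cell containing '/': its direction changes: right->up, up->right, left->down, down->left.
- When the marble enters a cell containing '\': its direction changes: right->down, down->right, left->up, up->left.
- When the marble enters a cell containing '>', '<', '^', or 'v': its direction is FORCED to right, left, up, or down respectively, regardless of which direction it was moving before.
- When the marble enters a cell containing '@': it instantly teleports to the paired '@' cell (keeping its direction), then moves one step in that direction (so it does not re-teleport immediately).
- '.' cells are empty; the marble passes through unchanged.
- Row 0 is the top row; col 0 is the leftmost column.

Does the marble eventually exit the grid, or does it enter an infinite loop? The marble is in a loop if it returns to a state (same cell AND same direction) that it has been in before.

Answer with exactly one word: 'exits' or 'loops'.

Step 1: enter (0,2), '.' pass, move down to (1,2)
Step 2: enter (1,2), 'v' forces down->down, move down to (2,2)
Step 3: enter (2,2), '.' pass, move down to (3,2)
Step 4: enter (3,2), '.' pass, move down to (4,2)
Step 5: enter (4,2), '^' forces down->up, move up to (3,2)
Step 6: enter (3,2), '.' pass, move up to (2,2)
Step 7: enter (2,2), '.' pass, move up to (1,2)
Step 8: enter (1,2), 'v' forces up->down, move down to (2,2)
Step 9: at (2,2) dir=down — LOOP DETECTED (seen before)

Answer: loops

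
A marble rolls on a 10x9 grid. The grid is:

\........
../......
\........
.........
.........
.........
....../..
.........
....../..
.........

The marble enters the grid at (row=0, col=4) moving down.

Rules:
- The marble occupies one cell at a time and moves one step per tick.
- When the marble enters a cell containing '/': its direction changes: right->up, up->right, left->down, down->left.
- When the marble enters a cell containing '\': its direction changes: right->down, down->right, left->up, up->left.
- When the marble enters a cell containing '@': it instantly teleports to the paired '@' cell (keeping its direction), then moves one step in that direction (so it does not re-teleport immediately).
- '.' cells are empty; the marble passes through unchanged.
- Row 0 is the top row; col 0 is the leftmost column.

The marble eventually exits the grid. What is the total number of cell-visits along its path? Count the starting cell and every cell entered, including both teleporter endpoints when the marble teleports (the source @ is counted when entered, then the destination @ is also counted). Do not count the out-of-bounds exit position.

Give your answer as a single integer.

Step 1: enter (0,4), '.' pass, move down to (1,4)
Step 2: enter (1,4), '.' pass, move down to (2,4)
Step 3: enter (2,4), '.' pass, move down to (3,4)
Step 4: enter (3,4), '.' pass, move down to (4,4)
Step 5: enter (4,4), '.' pass, move down to (5,4)
Step 6: enter (5,4), '.' pass, move down to (6,4)
Step 7: enter (6,4), '.' pass, move down to (7,4)
Step 8: enter (7,4), '.' pass, move down to (8,4)
Step 9: enter (8,4), '.' pass, move down to (9,4)
Step 10: enter (9,4), '.' pass, move down to (10,4)
Step 11: at (10,4) — EXIT via bottom edge, pos 4
Path length (cell visits): 10

Answer: 10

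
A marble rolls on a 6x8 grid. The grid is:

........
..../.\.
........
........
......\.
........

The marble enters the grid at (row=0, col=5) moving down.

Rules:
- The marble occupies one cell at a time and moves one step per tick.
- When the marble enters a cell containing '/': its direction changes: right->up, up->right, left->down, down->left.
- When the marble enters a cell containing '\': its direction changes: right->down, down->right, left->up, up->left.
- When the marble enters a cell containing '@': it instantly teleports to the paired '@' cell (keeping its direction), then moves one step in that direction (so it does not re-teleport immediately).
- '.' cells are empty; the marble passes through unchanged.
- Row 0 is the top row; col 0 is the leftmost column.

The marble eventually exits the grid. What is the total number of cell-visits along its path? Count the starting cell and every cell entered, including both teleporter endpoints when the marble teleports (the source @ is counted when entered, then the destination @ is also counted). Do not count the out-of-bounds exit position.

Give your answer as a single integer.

Step 1: enter (0,5), '.' pass, move down to (1,5)
Step 2: enter (1,5), '.' pass, move down to (2,5)
Step 3: enter (2,5), '.' pass, move down to (3,5)
Step 4: enter (3,5), '.' pass, move down to (4,5)
Step 5: enter (4,5), '.' pass, move down to (5,5)
Step 6: enter (5,5), '.' pass, move down to (6,5)
Step 7: at (6,5) — EXIT via bottom edge, pos 5
Path length (cell visits): 6

Answer: 6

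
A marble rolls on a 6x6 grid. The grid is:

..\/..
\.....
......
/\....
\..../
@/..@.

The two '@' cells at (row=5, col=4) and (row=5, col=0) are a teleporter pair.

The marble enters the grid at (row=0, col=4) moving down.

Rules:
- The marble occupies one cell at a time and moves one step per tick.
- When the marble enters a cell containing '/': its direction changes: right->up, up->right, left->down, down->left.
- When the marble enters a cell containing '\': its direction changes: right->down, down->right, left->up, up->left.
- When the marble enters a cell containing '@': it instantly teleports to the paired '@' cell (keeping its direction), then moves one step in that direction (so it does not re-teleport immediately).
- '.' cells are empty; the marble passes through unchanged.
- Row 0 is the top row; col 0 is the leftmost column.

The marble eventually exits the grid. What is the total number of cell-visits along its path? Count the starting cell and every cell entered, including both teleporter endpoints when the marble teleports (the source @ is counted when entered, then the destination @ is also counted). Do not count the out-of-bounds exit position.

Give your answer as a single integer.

Step 1: enter (0,4), '.' pass, move down to (1,4)
Step 2: enter (1,4), '.' pass, move down to (2,4)
Step 3: enter (2,4), '.' pass, move down to (3,4)
Step 4: enter (3,4), '.' pass, move down to (4,4)
Step 5: enter (4,4), '.' pass, move down to (5,4)
Step 6: enter (5,4), '@' teleport (5,4)->(5,0), also enter (5,0), move down to (6,0)
Step 7: at (6,0) — EXIT via bottom edge, pos 0
Path length (cell visits): 7

Answer: 7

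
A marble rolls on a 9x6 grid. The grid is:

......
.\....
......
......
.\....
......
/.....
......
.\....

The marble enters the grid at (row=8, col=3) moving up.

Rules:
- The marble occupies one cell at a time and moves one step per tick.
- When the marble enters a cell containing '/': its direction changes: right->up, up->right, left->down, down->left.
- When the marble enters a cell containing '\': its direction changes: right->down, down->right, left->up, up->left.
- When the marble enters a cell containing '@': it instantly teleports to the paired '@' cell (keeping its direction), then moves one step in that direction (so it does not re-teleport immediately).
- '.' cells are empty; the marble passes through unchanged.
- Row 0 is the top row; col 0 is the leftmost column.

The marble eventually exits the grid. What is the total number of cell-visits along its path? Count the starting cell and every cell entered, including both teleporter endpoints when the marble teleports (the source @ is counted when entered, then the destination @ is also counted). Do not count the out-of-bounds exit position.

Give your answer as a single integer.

Answer: 9

Derivation:
Step 1: enter (8,3), '.' pass, move up to (7,3)
Step 2: enter (7,3), '.' pass, move up to (6,3)
Step 3: enter (6,3), '.' pass, move up to (5,3)
Step 4: enter (5,3), '.' pass, move up to (4,3)
Step 5: enter (4,3), '.' pass, move up to (3,3)
Step 6: enter (3,3), '.' pass, move up to (2,3)
Step 7: enter (2,3), '.' pass, move up to (1,3)
Step 8: enter (1,3), '.' pass, move up to (0,3)
Step 9: enter (0,3), '.' pass, move up to (-1,3)
Step 10: at (-1,3) — EXIT via top edge, pos 3
Path length (cell visits): 9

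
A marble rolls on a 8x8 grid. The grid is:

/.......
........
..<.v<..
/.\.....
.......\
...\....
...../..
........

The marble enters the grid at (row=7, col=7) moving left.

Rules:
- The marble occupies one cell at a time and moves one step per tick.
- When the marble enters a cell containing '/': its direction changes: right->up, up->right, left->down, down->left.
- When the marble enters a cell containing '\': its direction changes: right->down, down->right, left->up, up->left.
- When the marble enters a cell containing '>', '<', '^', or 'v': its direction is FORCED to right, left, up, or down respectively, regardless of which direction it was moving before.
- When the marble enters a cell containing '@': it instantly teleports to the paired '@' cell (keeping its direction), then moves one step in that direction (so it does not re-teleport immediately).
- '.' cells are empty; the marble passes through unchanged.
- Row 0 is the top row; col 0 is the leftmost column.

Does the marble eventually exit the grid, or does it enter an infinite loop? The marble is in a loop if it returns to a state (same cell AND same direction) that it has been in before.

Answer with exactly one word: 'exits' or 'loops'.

Answer: exits

Derivation:
Step 1: enter (7,7), '.' pass, move left to (7,6)
Step 2: enter (7,6), '.' pass, move left to (7,5)
Step 3: enter (7,5), '.' pass, move left to (7,4)
Step 4: enter (7,4), '.' pass, move left to (7,3)
Step 5: enter (7,3), '.' pass, move left to (7,2)
Step 6: enter (7,2), '.' pass, move left to (7,1)
Step 7: enter (7,1), '.' pass, move left to (7,0)
Step 8: enter (7,0), '.' pass, move left to (7,-1)
Step 9: at (7,-1) — EXIT via left edge, pos 7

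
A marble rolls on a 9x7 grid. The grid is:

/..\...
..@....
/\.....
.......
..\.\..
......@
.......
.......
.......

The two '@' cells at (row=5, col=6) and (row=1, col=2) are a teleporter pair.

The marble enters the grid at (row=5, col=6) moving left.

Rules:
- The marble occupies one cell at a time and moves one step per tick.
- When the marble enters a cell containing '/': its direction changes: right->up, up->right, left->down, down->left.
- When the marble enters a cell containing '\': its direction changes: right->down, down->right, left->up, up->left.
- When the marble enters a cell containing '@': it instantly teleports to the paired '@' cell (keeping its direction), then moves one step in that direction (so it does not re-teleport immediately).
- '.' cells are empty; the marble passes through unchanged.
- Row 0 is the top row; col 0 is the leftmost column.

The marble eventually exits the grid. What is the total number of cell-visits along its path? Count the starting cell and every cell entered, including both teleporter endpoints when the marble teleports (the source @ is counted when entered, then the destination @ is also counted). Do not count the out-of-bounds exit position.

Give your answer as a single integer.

Answer: 4

Derivation:
Step 1: enter (5,6), '@' teleport (5,6)->(1,2), also enter (1,2), move left to (1,1)
Step 2: enter (1,1), '.' pass, move left to (1,0)
Step 3: enter (1,0), '.' pass, move left to (1,-1)
Step 4: at (1,-1) — EXIT via left edge, pos 1
Path length (cell visits): 4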